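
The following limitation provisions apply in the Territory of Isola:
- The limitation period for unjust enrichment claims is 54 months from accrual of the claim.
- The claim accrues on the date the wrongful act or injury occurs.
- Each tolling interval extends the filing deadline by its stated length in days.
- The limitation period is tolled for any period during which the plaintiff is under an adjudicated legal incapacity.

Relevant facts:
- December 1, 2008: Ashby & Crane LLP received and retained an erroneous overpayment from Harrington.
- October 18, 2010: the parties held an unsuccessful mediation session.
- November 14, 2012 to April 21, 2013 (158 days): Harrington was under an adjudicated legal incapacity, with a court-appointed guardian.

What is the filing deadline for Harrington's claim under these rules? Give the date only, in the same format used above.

The claim accrued on December 1, 2008, when the wrongful act occurred.
Adding the 54 months base period to December 1, 2008 gives a deadline of June 1, 2013, before any tolling.
Because the plaintiff's legal incapacity ran from November 14, 2012 to April 21, 2013, the deadline is extended by 158 days to November 6, 2013.
The other events in the timeline have no effect on the limitation period under the stated rules.

November 6, 2013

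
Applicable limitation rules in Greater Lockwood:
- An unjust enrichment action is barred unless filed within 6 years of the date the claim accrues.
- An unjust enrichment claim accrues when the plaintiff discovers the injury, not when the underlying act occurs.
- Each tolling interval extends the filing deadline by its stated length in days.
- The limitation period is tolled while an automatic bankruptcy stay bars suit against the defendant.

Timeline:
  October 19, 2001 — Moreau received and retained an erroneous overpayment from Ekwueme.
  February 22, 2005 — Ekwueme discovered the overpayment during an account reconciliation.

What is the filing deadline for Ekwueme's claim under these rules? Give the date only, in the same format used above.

Accrual is tied to discovery, so the period began on February 22, 2005 rather than on October 19, 2001 when the act occurred.
6 years from February 22, 2005 is February 22, 2011.

February 22, 2011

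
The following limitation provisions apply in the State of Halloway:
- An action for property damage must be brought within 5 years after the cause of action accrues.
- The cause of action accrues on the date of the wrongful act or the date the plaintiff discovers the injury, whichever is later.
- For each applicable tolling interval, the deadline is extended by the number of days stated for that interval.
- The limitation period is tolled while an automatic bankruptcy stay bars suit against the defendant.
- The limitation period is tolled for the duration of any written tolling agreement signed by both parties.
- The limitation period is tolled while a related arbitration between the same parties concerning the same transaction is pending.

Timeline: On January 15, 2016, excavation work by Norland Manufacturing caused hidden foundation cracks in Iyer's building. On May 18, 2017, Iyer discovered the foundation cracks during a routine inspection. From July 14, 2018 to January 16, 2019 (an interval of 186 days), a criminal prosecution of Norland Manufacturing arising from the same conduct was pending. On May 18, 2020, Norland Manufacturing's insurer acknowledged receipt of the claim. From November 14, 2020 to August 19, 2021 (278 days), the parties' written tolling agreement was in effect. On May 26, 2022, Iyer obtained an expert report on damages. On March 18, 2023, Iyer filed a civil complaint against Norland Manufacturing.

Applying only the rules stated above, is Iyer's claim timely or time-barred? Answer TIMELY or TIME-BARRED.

TIME-BARRED

Because discovery on May 18, 2017 post-dates the January 15, 2016 act, accrual under the later-of rule falls on May 18, 2017.
Adding the 5 years base period to May 18, 2017 gives a deadline of May 18, 2022, before any tolling.
The period was tolled for 278 days by the written tolling agreement (November 14, 2020 to August 19, 2021), pushing the deadline to February 20, 2023.
No stated provision tolls the period for a criminal prosecution, so the interval from July 14, 2018 to January 16, 2019 has no effect on the deadline.
The other events in the timeline have no effect on the limitation period under the stated rules.
Iyer filed on March 18, 2023, after the February 20, 2023 deadline, so the action is time-barred.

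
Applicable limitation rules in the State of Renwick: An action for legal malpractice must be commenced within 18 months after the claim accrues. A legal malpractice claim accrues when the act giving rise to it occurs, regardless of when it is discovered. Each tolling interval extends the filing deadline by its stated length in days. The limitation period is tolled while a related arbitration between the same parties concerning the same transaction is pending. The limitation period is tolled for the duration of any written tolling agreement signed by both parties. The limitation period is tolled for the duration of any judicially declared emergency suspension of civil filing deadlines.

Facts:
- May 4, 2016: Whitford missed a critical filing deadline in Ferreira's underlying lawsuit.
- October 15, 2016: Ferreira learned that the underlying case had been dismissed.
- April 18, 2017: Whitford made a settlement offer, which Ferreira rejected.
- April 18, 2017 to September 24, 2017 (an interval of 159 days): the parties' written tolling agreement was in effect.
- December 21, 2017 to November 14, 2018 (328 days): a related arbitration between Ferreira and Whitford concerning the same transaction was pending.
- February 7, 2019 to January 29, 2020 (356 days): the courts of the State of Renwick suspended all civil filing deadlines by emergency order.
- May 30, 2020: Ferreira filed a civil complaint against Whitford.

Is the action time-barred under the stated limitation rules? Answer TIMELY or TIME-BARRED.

Because the rule ties accrual to occurrence, the claim accrued on May 4, 2016, not on the October 15, 2016 discovery date.
Adding the 18 months base period to May 4, 2016 gives a deadline of November 4, 2017, before any tolling.
The period was tolled for 159 days by the written tolling agreement (April 18, 2017 to September 24, 2017), pushing the deadline to April 12, 2018.
The pending related arbitration from December 21, 2017 to November 14, 2018 tolled the period for 328 days, extending the deadline to March 6, 2019.
The period was tolled for 356 days by the emergency suspension of filing deadlines (February 7, 2019 to January 29, 2020), pushing the deadline to February 25, 2020.
Nothing else in the chronology tolls or restarts the period.
Ferreira filed on May 30, 2020, after the February 25, 2020 deadline, so the action is time-barred.

TIME-BARRED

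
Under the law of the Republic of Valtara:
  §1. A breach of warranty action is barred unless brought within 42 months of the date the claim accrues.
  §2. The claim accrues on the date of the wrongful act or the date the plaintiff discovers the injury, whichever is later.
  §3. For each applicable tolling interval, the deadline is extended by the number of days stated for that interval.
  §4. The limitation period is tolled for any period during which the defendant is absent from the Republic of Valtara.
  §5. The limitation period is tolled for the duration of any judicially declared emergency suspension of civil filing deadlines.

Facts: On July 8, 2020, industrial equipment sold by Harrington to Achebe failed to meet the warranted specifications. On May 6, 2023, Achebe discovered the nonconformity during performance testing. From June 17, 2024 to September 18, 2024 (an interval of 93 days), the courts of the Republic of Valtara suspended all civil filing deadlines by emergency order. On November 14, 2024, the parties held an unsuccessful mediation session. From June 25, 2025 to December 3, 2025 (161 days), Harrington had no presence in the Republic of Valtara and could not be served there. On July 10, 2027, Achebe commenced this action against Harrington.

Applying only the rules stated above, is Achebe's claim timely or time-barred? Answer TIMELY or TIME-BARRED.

TIMELY

Taking the later of the act (July 8, 2020) and discovery (May 6, 2023), the claim accrued on May 6, 2023.
Adding the 42 months base period to May 6, 2023 gives a deadline of November 6, 2026, before any tolling.
The period was tolled for 93 days by the emergency suspension of filing deadlines (June 17, 2024 to September 18, 2024), pushing the deadline to February 7, 2027.
Because the defendant's absence from the jurisdiction ran from June 25, 2025 to December 3, 2025, the deadline is extended by 161 days to July 18, 2027.
None of the other events listed affects the running of the period under the stated rules.
Filing on July 10, 2027 beat the July 18, 2027 deadline — the action is timely.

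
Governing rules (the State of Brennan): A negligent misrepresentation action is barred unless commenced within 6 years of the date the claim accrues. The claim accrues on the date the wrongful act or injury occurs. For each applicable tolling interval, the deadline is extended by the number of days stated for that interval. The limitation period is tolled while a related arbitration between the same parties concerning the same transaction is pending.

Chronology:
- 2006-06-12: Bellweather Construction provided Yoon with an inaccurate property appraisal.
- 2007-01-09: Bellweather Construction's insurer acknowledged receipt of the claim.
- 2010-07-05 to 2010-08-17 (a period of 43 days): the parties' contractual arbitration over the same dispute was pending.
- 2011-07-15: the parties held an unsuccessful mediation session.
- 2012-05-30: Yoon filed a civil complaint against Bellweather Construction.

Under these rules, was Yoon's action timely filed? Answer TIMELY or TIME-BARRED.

TIMELY

The limitation period began to run on 2006-06-12.
6 years from 2006-06-12 is 2012-06-12.
The period was tolled for 43 days by the pending related arbitration (2010-07-05 to 2010-08-17), pushing the deadline to 2012-07-25.
Nothing else in the chronology tolls or restarts the period.
Filing on 2012-05-30 beat the 2012-07-25 deadline — the action is timely.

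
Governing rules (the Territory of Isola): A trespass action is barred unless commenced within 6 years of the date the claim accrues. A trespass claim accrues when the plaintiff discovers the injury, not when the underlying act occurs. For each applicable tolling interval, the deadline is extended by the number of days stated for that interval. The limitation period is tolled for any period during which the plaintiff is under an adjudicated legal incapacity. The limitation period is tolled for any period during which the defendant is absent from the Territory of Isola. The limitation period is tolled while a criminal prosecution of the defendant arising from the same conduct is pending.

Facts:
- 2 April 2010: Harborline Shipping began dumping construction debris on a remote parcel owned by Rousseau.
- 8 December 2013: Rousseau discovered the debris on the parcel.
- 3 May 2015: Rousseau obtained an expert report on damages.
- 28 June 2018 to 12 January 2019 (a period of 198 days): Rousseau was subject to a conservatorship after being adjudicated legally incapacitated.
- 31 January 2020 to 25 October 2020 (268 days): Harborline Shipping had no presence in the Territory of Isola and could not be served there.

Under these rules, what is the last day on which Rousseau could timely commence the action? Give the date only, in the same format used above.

The claim did not accrue until Rousseau discovered the injury on 8 December 2013; the 2 April 2010 act date does not start the clock under the stated rule.
6 years from 8 December 2013 is 8 December 2019.
Because the plaintiff's legal incapacity ran from 28 June 2018 to 12 January 2019, the deadline is extended by 198 days to 23 June 2020.
Because the defendant's absence from the jurisdiction ran from 31 January 2020 to 25 October 2020, the deadline is extended by 268 days to 18 March 2021.
None of the other events listed affects the running of the period under the stated rules.

18 March 2021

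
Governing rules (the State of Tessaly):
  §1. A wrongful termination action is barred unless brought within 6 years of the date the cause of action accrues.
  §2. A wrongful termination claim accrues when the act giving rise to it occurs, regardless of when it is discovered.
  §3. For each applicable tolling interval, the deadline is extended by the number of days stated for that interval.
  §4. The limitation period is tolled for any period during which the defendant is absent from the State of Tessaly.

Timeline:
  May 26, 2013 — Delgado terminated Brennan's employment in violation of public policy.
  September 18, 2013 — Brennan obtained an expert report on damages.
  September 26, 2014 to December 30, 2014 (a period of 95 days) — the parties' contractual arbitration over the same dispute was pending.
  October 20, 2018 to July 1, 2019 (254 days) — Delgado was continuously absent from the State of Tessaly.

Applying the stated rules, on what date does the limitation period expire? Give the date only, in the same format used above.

The cause of action accrued on May 26, 2013, the date of the act.
6 years from May 26, 2013 is May 26, 2019.
The period was tolled for 254 days by the defendant's absence from the jurisdiction (October 20, 2018 to July 1, 2019), pushing the deadline to February 4, 2020.
No stated provision tolls the period for a pending arbitration, so the interval from September 26, 2014 to December 30, 2014 has no effect on the deadline.
Nothing else in the chronology tolls or restarts the period.

February 4, 2020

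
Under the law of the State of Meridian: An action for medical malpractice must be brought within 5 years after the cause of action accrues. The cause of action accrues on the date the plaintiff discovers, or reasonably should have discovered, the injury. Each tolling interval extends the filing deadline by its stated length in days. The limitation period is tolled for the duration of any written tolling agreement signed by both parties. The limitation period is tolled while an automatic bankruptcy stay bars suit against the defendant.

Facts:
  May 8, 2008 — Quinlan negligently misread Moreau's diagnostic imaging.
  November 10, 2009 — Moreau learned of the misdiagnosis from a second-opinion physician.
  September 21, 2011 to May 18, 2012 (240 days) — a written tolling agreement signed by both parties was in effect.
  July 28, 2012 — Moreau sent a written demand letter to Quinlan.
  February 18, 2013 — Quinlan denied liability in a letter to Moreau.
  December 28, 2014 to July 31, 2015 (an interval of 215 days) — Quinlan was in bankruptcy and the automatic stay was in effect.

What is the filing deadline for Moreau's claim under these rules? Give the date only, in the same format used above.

February 8, 2016

Accrual is tied to discovery, so the period began on November 10, 2009 rather than on May 8, 2008 when the act occurred.
5 years from November 10, 2009 is November 10, 2014.
The period was tolled for 240 days by the written tolling agreement (September 21, 2011 to May 18, 2012), pushing the deadline to July 8, 2015.
Because the automatic bankruptcy stay ran from December 28, 2014 to July 31, 2015, the deadline is extended by 215 days to February 8, 2016.
The other events in the timeline have no effect on the limitation period under the stated rules.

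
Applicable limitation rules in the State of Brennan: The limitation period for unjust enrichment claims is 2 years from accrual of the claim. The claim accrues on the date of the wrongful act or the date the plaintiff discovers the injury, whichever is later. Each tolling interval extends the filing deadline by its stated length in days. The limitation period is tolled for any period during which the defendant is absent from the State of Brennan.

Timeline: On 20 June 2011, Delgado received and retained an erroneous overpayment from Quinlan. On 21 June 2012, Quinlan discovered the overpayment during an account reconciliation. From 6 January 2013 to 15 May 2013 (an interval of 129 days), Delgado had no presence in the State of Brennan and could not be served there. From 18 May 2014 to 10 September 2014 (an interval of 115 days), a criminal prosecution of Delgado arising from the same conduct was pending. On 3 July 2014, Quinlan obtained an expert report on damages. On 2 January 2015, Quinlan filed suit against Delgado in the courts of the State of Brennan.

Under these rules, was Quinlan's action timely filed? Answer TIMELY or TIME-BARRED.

Because discovery on 21 June 2012 post-dates the 20 June 2011 act, accrual under the later-of rule falls on 21 June 2012.
2 years from 21 June 2012 is 21 June 2014.
Because the defendant's absence from the jurisdiction ran from 6 January 2013 to 15 May 2013, the deadline is extended by 129 days to 28 October 2014.
Although a criminal prosecution ran from 18 May 2014 to 10 September 2014, the stated rules do not make that a tolling event, so it is disregarded.
Nothing else in the chronology tolls or restarts the period.
Quinlan filed on 2 January 2015, after the 28 October 2014 deadline, so the action is time-barred.

TIME-BARRED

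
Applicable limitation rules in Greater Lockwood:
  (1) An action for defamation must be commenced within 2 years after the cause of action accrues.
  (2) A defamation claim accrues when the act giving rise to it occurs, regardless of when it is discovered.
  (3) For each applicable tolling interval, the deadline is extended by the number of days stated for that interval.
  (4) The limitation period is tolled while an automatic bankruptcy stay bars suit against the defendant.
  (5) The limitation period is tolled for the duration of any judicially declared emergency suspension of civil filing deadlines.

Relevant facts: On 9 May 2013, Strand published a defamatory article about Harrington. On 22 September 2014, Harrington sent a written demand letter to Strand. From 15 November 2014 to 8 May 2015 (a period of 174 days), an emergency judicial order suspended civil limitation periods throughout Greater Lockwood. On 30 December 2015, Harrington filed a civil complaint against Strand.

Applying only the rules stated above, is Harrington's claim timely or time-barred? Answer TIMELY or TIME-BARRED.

TIME-BARRED

The cause of action accrued on 9 May 2013, the date of the act.
2 years from 9 May 2013 is 9 May 2015.
The period was tolled for 174 days by the emergency suspension of filing deadlines (15 November 2014 to 8 May 2015), pushing the deadline to 30 October 2015.
The other events in the timeline have no effect on the limitation period under the stated rules.
Filing on 30 December 2015 missed the 30 October 2015 deadline — the action is time-barred.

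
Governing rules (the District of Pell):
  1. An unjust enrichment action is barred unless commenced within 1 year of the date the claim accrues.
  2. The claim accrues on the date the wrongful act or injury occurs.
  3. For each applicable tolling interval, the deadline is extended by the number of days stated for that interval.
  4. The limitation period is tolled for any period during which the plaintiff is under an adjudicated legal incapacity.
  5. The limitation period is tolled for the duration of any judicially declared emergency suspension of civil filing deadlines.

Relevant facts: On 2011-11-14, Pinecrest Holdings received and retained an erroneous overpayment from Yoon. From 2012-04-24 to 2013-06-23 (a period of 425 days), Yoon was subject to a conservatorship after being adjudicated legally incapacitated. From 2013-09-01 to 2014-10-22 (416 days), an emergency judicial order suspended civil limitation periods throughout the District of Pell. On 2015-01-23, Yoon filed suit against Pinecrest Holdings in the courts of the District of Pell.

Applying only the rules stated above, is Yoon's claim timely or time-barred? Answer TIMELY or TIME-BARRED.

TIMELY

The limitation period began to run on 2011-11-14.
1 year from 2011-11-14 is 2012-11-14.
Because the plaintiff's legal incapacity ran from 2012-04-24 to 2013-06-23, the deadline is extended by 425 days to 2014-01-13.
The period was tolled for 416 days by the emergency suspension of filing deadlines (2013-09-01 to 2014-10-22), pushing the deadline to 2015-03-05.
Yoon filed on 2015-01-23, before the 2015-03-05 deadline, so the action is timely.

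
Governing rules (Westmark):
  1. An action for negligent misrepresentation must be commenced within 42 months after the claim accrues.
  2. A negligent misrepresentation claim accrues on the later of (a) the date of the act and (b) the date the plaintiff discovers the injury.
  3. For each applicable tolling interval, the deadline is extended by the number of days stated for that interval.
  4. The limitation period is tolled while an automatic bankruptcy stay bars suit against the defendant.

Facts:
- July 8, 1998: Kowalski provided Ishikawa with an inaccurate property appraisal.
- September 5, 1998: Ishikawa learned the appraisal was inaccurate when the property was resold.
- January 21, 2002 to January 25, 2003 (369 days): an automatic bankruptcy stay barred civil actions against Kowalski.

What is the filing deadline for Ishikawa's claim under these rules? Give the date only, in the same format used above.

The claim accrued on September 5, 1998 — the later of the July 8, 1998 act and the September 5, 1998 discovery.
42 months from September 5, 1998 is March 5, 2002.
The automatic bankruptcy stay from January 21, 2002 to January 25, 2003 tolled the period for 369 days, extending the deadline to March 9, 2003.

March 9, 2003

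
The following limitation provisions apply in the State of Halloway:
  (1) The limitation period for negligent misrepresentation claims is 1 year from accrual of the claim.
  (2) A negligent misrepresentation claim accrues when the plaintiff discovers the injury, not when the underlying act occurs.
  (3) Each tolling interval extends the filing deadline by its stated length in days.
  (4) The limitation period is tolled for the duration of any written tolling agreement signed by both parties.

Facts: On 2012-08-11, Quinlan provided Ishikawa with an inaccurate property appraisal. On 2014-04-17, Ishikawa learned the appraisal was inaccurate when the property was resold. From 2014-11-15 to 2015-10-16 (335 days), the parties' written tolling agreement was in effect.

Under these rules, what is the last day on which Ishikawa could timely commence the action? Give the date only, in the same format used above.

2016-03-17

Under the discovery rule, the claim accrued on 2014-04-17, when Ishikawa discovered the injury — not on the 2012-08-11 date of the underlying act.
Adding the 1 year base period to 2014-04-17 gives a deadline of 2015-04-17, before any tolling.
Because the written tolling agreement ran from 2014-11-15 to 2015-10-16, the deadline is extended by 335 days to 2016-03-17.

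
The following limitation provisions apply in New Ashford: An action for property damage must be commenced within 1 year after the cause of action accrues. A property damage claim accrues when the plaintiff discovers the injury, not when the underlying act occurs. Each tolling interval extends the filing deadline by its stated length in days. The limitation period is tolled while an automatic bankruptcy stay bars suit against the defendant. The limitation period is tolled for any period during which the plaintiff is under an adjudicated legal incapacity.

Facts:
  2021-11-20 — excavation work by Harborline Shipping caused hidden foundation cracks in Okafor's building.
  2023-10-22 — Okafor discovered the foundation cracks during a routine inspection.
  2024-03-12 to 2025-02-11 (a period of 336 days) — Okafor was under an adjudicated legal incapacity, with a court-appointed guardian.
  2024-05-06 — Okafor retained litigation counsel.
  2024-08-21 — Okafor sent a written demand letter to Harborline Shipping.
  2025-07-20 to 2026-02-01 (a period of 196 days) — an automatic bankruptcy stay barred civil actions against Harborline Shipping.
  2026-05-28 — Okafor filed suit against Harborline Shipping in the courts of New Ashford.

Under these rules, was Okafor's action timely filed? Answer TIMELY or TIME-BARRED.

Under the discovery rule, the claim accrued on 2023-10-22, when Okafor discovered the injury — not on the 2021-11-20 date of the underlying act.
The untolled deadline — 1 year after 2023-10-22 — is 2024-10-22.
The plaintiff's legal incapacity from 2024-03-12 to 2025-02-11 tolled the period for 336 days, extending the deadline to 2025-09-23.
Because the automatic bankruptcy stay ran from 2025-07-20 to 2026-02-01, the deadline is extended by 196 days to 2026-04-07.
The other events in the timeline have no effect on the limitation period under the stated rules.
Okafor filed on 2026-05-28, after the 2026-04-07 deadline, so the action is time-barred.

TIME-BARRED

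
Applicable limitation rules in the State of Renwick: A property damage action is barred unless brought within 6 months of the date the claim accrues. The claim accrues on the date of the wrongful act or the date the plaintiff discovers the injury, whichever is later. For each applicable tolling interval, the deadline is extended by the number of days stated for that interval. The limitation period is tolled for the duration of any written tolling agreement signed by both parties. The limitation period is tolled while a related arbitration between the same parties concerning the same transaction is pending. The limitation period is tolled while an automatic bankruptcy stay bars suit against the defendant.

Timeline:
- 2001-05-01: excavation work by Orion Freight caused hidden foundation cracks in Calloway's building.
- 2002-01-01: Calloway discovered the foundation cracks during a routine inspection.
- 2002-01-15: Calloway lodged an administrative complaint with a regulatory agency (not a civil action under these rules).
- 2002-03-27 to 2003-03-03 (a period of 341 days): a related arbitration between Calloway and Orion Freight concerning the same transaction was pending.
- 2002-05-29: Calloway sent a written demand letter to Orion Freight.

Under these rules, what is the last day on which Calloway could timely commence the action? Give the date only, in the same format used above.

The claim accrued on 2002-01-01 — the later of the 2001-05-01 act and the 2002-01-01 discovery.
The untolled deadline — 6 months after 2002-01-01 — is 2002-07-01.
The pending related arbitration from 2002-03-27 to 2003-03-03 tolled the period for 341 days, extending the deadline to 2003-06-07.
None of the other events listed affects the running of the period under the stated rules.

2003-06-07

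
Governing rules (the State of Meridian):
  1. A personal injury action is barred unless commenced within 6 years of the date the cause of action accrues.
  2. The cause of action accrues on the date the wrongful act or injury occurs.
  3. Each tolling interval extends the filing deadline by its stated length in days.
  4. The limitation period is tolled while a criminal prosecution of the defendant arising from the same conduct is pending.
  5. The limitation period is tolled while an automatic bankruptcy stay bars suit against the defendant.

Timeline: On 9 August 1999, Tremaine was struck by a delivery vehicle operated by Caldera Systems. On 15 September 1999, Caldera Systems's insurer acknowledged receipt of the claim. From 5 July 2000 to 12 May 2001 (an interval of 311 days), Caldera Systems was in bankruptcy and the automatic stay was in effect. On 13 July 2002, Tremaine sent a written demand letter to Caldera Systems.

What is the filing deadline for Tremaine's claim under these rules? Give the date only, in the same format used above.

16 June 2006

The limitation period began to run on 9 August 1999.
Adding the 6 years base period to 9 August 1999 gives a deadline of 9 August 2005, before any tolling.
Because the automatic bankruptcy stay ran from 5 July 2000 to 12 May 2001, the deadline is extended by 311 days to 16 June 2006.
Nothing else in the chronology tolls or restarts the period.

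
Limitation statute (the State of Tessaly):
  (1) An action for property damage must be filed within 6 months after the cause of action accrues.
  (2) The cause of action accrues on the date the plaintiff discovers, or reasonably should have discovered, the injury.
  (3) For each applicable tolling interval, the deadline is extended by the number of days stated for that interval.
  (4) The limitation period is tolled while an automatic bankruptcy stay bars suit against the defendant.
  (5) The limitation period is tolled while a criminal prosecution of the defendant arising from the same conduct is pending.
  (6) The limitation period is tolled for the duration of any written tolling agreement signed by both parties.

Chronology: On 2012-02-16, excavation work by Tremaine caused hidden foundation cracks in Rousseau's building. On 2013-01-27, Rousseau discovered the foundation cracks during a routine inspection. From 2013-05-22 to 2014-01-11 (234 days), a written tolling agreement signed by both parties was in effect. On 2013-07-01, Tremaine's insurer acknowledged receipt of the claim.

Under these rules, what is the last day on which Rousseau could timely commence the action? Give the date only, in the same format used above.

Under the discovery rule, the claim accrued on 2013-01-27, when Rousseau discovered the injury — not on the 2012-02-16 date of the underlying act.
6 months from 2013-01-27 is 2013-07-27.
Because the written tolling agreement ran from 2013-05-22 to 2014-01-11, the deadline is extended by 234 days to 2014-03-18.
The other events in the timeline have no effect on the limitation period under the stated rules.

2014-03-18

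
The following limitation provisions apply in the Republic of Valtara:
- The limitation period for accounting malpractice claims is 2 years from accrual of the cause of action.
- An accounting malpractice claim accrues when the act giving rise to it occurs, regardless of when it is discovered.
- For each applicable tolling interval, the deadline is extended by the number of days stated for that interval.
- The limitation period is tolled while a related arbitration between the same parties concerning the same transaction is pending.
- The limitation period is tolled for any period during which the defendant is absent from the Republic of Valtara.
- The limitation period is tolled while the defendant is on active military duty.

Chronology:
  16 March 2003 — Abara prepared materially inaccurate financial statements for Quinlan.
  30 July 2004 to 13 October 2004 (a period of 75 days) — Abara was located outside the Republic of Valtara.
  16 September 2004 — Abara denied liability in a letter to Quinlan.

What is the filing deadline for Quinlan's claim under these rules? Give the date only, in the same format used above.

The limitation period began to run on 16 March 2003.
The untolled deadline — 2 years after 16 March 2003 — is 16 March 2005.
The defendant's absence from the jurisdiction from 30 July 2004 to 13 October 2004 tolled the period for 75 days, extending the deadline to 30 May 2005.
Nothing else in the chronology tolls or restarts the period.

30 May 2005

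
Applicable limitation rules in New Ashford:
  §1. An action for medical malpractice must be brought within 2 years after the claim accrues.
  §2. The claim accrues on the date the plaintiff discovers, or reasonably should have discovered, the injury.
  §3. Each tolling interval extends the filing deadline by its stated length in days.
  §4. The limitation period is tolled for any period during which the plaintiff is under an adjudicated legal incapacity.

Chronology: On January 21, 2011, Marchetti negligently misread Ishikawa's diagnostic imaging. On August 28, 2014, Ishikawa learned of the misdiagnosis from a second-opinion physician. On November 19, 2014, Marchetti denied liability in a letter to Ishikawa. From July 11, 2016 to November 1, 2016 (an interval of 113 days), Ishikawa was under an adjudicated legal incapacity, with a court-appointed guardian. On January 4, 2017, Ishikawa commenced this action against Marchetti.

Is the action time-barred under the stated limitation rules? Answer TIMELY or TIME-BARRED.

Under the discovery rule, the claim accrued on August 28, 2014, when Ishikawa discovered the injury — not on the January 21, 2011 date of the underlying act.
2 years from August 28, 2014 is August 28, 2016.
Because the plaintiff's legal incapacity ran from July 11, 2016 to November 1, 2016, the deadline is extended by 113 days to December 19, 2016.
Nothing else in the chronology tolls or restarts the period.
Filing on January 4, 2017 missed the December 19, 2016 deadline — the action is time-barred.

TIME-BARRED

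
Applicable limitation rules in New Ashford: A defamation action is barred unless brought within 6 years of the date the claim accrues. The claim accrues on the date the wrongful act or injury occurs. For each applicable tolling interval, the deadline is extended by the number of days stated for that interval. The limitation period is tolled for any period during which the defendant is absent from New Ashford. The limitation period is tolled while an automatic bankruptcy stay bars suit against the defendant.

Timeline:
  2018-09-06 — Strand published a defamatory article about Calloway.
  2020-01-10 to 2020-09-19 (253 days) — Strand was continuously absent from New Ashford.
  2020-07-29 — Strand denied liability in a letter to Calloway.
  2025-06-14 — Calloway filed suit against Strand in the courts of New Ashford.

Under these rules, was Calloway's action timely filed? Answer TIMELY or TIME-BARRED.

The limitation period began to run on 2018-09-06.
Adding the 6 years base period to 2018-09-06 gives a deadline of 2024-09-06, before any tolling.
Because the defendant's absence from the jurisdiction ran from 2020-01-10 to 2020-09-19, the deadline is extended by 253 days to 2025-05-17.
Nothing else in the chronology tolls or restarts the period.
Calloway filed on 2025-06-14, after the 2025-05-17 deadline, so the action is time-barred.

TIME-BARRED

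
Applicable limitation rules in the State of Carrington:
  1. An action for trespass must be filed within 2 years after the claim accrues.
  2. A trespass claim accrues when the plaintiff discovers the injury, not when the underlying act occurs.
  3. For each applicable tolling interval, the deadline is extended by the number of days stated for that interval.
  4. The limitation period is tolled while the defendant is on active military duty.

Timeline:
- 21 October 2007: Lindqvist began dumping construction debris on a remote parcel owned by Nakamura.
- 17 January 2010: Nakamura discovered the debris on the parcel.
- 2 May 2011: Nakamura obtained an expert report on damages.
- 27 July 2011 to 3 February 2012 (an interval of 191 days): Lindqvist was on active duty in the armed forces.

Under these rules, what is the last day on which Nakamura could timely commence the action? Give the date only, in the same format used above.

26 July 2012

The claim did not accrue until Nakamura discovered the injury on 17 January 2010; the 21 October 2007 act date does not start the clock under the stated rule.
Adding the 2 years base period to 17 January 2010 gives a deadline of 17 January 2012, before any tolling.
The period was tolled for 191 days by the defendant's active military service (27 July 2011 to 3 February 2012), pushing the deadline to 26 July 2012.
The other events in the timeline have no effect on the limitation period under the stated rules.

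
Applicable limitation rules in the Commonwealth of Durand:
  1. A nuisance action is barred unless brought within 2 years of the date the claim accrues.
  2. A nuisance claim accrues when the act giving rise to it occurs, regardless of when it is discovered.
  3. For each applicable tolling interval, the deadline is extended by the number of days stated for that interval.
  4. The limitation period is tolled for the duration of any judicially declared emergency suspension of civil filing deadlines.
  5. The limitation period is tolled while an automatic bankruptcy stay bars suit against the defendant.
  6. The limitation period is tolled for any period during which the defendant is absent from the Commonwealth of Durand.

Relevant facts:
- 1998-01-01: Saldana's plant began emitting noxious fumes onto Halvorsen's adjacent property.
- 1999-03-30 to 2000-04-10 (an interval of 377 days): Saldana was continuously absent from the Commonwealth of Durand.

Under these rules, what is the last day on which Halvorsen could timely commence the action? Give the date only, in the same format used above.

2001-01-12

The claim accrued on 1998-01-01, when the wrongful act occurred.
The untolled deadline — 2 years after 1998-01-01 — is 2000-01-01.
Because the defendant's absence from the jurisdiction ran from 1999-03-30 to 2000-04-10, the deadline is extended by 377 days to 2001-01-12.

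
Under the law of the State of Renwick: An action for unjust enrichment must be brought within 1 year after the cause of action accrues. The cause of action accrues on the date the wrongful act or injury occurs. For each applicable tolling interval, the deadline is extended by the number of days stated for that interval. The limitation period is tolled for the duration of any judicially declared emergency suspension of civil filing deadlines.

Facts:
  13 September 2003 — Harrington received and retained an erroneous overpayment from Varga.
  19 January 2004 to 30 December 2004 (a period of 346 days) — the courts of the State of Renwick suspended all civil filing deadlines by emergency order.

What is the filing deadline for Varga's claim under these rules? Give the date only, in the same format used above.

25 August 2005

The cause of action accrued on 13 September 2003, the date of the act.
1 year from 13 September 2003 is 13 September 2004.
The period was tolled for 346 days by the emergency suspension of filing deadlines (19 January 2004 to 30 December 2004), pushing the deadline to 25 August 2005.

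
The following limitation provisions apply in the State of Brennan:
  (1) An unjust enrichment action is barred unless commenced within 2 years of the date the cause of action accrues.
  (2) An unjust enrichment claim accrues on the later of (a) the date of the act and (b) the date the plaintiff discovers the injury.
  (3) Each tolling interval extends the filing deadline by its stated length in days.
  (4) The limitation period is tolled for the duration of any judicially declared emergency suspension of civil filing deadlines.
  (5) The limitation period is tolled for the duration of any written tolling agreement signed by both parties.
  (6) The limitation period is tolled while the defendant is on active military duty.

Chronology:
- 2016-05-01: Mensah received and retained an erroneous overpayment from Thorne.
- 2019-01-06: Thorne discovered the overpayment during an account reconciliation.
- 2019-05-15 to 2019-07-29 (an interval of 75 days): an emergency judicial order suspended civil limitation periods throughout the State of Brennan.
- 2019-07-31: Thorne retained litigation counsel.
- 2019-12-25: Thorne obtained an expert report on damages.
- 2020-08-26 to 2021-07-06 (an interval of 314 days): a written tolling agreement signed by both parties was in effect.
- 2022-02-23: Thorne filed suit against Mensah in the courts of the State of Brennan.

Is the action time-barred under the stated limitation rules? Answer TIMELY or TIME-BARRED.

The claim accrued on 2019-01-06 — the later of the 2016-05-01 act and the 2019-01-06 discovery.
2 years from 2019-01-06 is 2021-01-06.
Because the emergency suspension of filing deadlines ran from 2019-05-15 to 2019-07-29, the deadline is extended by 75 days to 2021-03-22.
The written tolling agreement from 2020-08-26 to 2021-07-06 tolled the period for 314 days, extending the deadline to 2022-01-30.
None of the other events listed affects the running of the period under the stated rules.
Filing on 2022-02-23 missed the 2022-01-30 deadline — the action is time-barred.

TIME-BARRED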